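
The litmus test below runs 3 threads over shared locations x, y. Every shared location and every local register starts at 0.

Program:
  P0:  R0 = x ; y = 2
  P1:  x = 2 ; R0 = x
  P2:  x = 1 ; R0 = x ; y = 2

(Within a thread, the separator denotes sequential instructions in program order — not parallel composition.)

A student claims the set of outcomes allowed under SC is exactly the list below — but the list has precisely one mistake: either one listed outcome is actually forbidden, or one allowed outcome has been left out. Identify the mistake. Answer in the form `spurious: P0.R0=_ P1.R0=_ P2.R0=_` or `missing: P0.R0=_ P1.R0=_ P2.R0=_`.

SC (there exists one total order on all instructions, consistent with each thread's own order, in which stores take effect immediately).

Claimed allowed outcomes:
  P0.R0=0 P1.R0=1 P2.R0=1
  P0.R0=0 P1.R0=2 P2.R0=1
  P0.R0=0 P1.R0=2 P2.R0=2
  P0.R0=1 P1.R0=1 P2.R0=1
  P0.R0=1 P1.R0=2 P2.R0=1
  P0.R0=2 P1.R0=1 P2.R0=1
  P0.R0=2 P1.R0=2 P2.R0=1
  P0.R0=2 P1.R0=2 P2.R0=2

missing: P0.R0=1 P1.R0=2 P2.R0=2

outcome vector order: (P0.R0,P1.R0,P2.R0)
under SC → <0 1 1>; <0 2 1>; <0 2 2>; <1 1 1>; <1 2 1>; <1 2 2>; <2 1 1>; <2 2 1>; <2 2 2>
SC∖claimed = {<1 2 2>}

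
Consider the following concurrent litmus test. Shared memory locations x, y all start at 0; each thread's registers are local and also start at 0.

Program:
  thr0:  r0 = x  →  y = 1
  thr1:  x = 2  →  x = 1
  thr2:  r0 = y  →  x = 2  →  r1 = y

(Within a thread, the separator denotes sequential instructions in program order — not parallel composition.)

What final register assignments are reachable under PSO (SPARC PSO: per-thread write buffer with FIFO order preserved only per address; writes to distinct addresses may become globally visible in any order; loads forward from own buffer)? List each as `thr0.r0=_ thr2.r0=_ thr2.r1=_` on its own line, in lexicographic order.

thr0.r0=0 thr2.r0=0 thr2.r1=0
thr0.r0=0 thr2.r0=0 thr2.r1=1
thr0.r0=0 thr2.r0=1 thr2.r1=1
thr0.r0=1 thr2.r0=0 thr2.r1=0
thr0.r0=1 thr2.r0=0 thr2.r1=1
thr0.r0=1 thr2.r0=1 thr2.r1=1
thr0.r0=2 thr2.r0=0 thr2.r1=0
thr0.r0=2 thr2.r0=0 thr2.r1=1
thr0.r0=2 thr2.r0=1 thr2.r1=1

outcome vector order: (thr0.r0,thr2.r0,thr2.r1)
|PSO outcomes| = 9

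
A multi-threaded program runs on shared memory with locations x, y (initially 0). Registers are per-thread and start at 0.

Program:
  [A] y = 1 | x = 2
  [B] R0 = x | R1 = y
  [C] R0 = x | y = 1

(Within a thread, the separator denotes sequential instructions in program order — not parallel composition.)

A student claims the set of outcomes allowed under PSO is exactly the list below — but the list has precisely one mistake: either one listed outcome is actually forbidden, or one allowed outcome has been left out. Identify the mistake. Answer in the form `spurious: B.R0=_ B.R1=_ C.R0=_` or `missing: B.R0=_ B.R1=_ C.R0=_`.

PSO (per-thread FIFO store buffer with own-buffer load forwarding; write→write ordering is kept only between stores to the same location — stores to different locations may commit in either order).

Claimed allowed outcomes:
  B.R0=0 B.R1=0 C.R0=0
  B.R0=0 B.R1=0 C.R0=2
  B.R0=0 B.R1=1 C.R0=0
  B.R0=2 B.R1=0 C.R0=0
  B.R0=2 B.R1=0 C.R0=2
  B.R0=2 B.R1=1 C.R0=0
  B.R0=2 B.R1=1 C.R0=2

missing: B.R0=0 B.R1=1 C.R0=2

outcome vector order: (B.R0,B.R1,C.R0)
PSO: 8 outcomes — {0/0/0; 0/0/2; 0/1/0; 0/1/2; 2/0/0; 2/0/2; 2/1/0; 2/1/2}
PSO∖claimed = {0/1/2}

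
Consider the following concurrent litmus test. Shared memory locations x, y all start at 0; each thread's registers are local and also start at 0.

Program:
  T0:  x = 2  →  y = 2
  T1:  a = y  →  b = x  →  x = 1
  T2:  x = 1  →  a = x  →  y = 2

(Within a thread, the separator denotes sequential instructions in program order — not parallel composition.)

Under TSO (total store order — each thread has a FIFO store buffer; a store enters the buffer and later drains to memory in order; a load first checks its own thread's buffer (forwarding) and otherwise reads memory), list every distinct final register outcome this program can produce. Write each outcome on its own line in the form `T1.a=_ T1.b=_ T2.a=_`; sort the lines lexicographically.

outcome vector order: (T1.a,T1.b,T2.a)
|TSO outcomes| = 9

T1.a=0 T1.b=0 T2.a=1
T1.a=0 T1.b=0 T2.a=2
T1.a=0 T1.b=1 T2.a=1
T1.a=0 T1.b=1 T2.a=2
T1.a=0 T1.b=2 T2.a=1
T1.a=0 T1.b=2 T2.a=2
T1.a=2 T1.b=1 T2.a=1
T1.a=2 T1.b=2 T2.a=1
T1.a=2 T1.b=2 T2.a=2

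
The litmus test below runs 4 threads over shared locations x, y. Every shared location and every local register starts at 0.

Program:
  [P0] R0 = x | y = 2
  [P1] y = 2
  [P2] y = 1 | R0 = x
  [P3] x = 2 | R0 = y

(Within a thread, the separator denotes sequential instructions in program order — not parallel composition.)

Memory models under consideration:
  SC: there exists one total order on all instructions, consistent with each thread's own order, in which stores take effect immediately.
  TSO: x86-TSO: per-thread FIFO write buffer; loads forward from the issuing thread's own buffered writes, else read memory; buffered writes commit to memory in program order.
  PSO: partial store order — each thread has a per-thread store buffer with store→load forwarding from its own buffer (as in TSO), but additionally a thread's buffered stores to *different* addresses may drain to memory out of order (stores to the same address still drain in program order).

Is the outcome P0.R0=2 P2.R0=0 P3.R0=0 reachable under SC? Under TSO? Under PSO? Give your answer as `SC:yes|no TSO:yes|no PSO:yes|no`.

outcome vector order: (P0.R0,P2.R0,P3.R0)
SC: 10 outcomes — {0/0/1; 0/0/2; 0/2/0; 0/2/1; 0/2/2; 2/0/1; 2/0/2; 2/2/0; 2/2/1; 2/2/2}
TSO: 12 outcomes — {0/0/0; 0/0/1; 0/0/2; 0/2/0; 0/2/1; 0/2/2; 2/0/0; 2/0/1; 2/0/2; 2/2/0; 2/2/1; 2/2/2}
PSO: 12 outcomes — {0/0/0; 0/0/1; 0/0/2; 0/2/0; 0/2/1; 0/2/2; 2/0/0; 2/0/1; 2/0/2; 2/2/0; 2/2/1; 2/2/2}
target 2/0/0 ∈ {TSO,PSO}

SC:no TSO:yes PSO:yes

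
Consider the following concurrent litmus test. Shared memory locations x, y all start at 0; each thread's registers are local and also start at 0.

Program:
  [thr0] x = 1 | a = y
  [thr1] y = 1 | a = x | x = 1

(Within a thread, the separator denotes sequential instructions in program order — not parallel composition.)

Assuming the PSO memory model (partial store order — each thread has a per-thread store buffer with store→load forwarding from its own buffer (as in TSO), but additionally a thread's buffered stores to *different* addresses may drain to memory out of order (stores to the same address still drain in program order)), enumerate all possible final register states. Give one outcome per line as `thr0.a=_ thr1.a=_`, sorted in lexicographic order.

outcome vector order: (thr0.a,thr1.a)
|PSO outcomes| = 4

thr0.a=0 thr1.a=0
thr0.a=0 thr1.a=1
thr0.a=1 thr1.a=0
thr0.a=1 thr1.a=1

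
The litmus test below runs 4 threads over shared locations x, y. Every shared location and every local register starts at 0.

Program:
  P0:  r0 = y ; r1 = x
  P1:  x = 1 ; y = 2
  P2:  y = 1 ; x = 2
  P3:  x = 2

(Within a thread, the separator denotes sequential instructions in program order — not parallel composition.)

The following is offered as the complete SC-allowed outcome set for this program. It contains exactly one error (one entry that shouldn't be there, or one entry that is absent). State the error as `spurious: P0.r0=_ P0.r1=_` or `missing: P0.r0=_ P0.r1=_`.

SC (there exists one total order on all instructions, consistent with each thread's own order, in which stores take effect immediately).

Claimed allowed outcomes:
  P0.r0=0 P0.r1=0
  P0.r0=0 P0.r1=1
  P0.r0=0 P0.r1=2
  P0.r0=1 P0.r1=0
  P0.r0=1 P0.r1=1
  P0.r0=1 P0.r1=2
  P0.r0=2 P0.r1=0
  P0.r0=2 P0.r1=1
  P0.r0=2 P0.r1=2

outcome vector order: (P0.r0,P0.r1)
SC: 8 outcomes — {(0,0); (0,1); (0,2); (1,0); (1,1); (1,2); (2,1); (2,2)}
claimed∖SC = {(2,0)}

spurious: P0.r0=2 P0.r1=0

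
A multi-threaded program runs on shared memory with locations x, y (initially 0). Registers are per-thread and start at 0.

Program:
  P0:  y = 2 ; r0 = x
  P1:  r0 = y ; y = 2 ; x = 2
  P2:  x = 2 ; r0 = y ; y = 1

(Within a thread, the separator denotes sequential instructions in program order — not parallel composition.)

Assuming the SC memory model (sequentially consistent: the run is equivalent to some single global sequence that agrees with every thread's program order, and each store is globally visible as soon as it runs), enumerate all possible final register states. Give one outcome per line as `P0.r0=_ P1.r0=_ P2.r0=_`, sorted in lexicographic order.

P0.r0=0 P1.r0=0 P2.r0=2
P0.r0=0 P1.r0=1 P2.r0=2
P0.r0=0 P1.r0=2 P2.r0=2
P0.r0=2 P1.r0=0 P2.r0=0
P0.r0=2 P1.r0=0 P2.r0=2
P0.r0=2 P1.r0=1 P2.r0=0
P0.r0=2 P1.r0=1 P2.r0=2
P0.r0=2 P1.r0=2 P2.r0=0
P0.r0=2 P1.r0=2 P2.r0=2

outcome vector order: (P0.r0,P1.r0,P2.r0)
|SC outcomes| = 9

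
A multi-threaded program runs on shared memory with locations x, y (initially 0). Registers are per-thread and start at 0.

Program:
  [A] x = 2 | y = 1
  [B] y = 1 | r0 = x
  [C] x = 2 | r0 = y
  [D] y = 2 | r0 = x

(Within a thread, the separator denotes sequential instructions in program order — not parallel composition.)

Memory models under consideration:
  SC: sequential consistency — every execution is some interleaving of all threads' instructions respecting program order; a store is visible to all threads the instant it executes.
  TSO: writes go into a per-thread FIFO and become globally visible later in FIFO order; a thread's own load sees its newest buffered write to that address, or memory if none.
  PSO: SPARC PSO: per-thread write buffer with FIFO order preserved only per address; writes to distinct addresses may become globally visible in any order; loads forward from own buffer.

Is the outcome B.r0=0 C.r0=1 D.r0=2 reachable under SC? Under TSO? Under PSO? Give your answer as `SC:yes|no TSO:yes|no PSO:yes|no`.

SC:yes TSO:yes PSO:yes

outcome vector order: (B.r0,C.r0,D.r0)
SC: 9 outcomes — {<0 1 0>, <0 1 2>, <0 2 0>, <0 2 2>, <2 0 2>, <2 1 0>, <2 1 2>, <2 2 0>, <2 2 2>}
TSO: 12 outcomes — {<0 0 0>, <0 0 2>, <0 1 0>, <0 1 2>, <0 2 0>, <0 2 2>, <2 0 0>, <2 0 2>, <2 1 0>, <2 1 2>, <2 2 0>, <2 2 2>}
PSO: 12 outcomes — {<0 0 0>, <0 0 2>, <0 1 0>, <0 1 2>, <0 2 0>, <0 2 2>, <2 0 0>, <2 0 2>, <2 1 0>, <2 1 2>, <2 2 0>, <2 2 2>}
target <0 1 2> ∈ {SC,TSO,PSO}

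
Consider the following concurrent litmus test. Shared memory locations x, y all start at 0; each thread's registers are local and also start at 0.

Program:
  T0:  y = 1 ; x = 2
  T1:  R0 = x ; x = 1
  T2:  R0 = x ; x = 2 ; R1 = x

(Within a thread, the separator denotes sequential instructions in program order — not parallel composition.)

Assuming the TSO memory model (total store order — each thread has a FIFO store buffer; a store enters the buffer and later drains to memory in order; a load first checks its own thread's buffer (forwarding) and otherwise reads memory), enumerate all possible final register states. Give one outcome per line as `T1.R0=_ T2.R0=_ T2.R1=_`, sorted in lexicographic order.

T1.R0=0 T2.R0=0 T2.R1=1
T1.R0=0 T2.R0=0 T2.R1=2
T1.R0=0 T2.R0=1 T2.R1=2
T1.R0=0 T2.R0=2 T2.R1=1
T1.R0=0 T2.R0=2 T2.R1=2
T1.R0=2 T2.R0=0 T2.R1=1
T1.R0=2 T2.R0=0 T2.R1=2
T1.R0=2 T2.R0=1 T2.R1=2
T1.R0=2 T2.R0=2 T2.R1=1
T1.R0=2 T2.R0=2 T2.R1=2

outcome vector order: (T1.R0,T2.R0,T2.R1)
|TSO outcomes| = 10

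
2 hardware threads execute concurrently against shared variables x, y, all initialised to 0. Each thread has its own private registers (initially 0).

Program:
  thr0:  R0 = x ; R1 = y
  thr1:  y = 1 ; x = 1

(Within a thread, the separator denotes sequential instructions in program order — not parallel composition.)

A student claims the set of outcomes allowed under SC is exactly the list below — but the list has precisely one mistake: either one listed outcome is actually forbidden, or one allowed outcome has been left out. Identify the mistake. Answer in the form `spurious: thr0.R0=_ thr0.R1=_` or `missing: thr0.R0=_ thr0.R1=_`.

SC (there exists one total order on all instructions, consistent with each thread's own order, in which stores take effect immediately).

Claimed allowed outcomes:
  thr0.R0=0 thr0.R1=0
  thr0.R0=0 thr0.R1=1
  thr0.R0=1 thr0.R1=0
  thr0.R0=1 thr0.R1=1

spurious: thr0.R0=1 thr0.R1=0

outcome vector order: (thr0.R0,thr0.R1)
[SC] allowed = {0/0, 0/1, 1/1}
claimed∖SC = {1/0}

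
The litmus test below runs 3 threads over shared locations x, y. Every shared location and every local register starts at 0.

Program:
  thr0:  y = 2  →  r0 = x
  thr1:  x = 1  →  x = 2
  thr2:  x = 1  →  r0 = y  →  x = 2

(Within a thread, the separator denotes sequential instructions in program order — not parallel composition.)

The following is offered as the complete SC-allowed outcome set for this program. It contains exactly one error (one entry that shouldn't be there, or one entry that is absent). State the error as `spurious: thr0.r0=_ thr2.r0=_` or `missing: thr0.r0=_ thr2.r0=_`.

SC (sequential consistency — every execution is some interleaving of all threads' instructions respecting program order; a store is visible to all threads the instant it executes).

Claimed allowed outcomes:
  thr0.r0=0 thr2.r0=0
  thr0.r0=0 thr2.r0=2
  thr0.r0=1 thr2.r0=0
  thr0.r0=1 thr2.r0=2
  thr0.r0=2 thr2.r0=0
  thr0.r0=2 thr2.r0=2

outcome vector order: (thr0.r0,thr2.r0)
SC (5): (0,2), (1,0), (1,2), (2,0), (2,2)
claimed∖SC = {(0,0)}

spurious: thr0.r0=0 thr2.r0=0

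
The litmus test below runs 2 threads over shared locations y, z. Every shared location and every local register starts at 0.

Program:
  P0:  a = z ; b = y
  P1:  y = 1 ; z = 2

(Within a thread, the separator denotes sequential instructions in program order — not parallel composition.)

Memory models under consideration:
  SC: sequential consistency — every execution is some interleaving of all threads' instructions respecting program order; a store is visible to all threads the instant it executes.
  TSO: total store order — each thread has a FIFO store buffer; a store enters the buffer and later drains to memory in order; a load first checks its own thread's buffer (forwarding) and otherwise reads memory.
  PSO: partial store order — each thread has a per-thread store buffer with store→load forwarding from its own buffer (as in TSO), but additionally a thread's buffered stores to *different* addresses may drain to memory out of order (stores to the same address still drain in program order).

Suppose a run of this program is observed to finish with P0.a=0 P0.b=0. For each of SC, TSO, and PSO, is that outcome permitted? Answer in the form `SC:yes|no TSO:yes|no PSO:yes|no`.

outcome vector order: (P0.a,P0.b)
[SC] allowed = {00 01 21}
[TSO] allowed = {00 01 21}
[PSO] allowed = {00 01 20 21}
target 00 ∈ {SC,TSO,PSO}

SC:yes TSO:yes PSO:yes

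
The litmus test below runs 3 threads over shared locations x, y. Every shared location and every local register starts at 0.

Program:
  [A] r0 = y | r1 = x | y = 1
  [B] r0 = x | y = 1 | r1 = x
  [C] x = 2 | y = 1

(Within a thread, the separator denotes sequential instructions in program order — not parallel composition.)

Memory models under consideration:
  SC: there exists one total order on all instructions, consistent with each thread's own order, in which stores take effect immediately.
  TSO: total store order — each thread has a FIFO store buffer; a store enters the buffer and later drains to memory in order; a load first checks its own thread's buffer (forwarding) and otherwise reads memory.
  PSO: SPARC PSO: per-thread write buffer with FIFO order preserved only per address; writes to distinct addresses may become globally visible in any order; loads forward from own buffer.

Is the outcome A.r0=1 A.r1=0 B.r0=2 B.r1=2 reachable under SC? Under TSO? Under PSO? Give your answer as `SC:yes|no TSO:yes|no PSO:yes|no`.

outcome vector order: (A.r0,A.r1,B.r0,B.r1)
[SC] allowed = {(0,0,0,0) (0,0,0,2) (0,0,2,2) (0,2,0,0) (0,2,0,2) (0,2,2,2) (1,0,0,0) (1,0,0,2) (1,2,0,0) (1,2,0,2) (1,2,2,2)}
[TSO] allowed = {(0,0,0,0) (0,0,0,2) (0,0,2,2) (0,2,0,0) (0,2,0,2) (0,2,2,2) (1,0,0,0) (1,0,0,2) (1,2,0,0) (1,2,0,2) (1,2,2,2)}
[PSO] allowed = {(0,0,0,0) (0,0,0,2) (0,0,2,2) (0,2,0,0) (0,2,0,2) (0,2,2,2) (1,0,0,0) (1,0,0,2) (1,0,2,2) (1,2,0,0) (1,2,0,2) (1,2,2,2)}
target (1,0,2,2) ∈ {PSO}

SC:no TSO:no PSO:yes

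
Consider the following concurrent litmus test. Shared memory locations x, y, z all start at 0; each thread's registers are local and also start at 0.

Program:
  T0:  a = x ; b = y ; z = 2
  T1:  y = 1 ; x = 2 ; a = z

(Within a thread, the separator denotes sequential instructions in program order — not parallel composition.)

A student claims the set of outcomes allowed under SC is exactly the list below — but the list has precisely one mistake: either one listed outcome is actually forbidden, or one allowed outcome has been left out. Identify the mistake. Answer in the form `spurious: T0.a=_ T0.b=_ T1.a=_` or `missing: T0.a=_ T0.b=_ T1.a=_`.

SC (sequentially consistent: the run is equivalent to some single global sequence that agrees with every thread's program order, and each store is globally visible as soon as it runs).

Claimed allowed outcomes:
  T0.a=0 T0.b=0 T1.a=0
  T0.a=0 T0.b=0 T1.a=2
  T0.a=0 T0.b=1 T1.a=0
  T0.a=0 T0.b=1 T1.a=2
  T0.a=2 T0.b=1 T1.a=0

outcome vector order: (T0.a,T0.b,T1.a)
under SC → (0,0,0) (0,0,2) (0,1,0) (0,1,2) (2,1,0) (2,1,2)
SC∖claimed = {(2,1,2)}

missing: T0.a=2 T0.b=1 T1.a=2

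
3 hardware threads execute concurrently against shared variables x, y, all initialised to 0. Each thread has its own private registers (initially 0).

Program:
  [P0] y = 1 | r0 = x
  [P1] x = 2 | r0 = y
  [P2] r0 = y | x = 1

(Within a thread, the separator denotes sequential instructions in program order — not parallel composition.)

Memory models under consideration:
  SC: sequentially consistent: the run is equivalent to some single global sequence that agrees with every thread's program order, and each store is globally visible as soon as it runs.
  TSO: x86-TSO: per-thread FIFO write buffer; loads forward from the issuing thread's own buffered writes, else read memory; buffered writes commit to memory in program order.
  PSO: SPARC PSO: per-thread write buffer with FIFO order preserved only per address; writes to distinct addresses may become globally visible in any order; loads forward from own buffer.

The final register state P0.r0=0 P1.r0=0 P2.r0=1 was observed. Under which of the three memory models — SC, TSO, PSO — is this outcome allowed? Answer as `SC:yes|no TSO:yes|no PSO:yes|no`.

SC:no TSO:yes PSO:yes

outcome vector order: (P0.r0,P1.r0,P2.r0)
SC (10): <0 1 0>; <0 1 1>; <1 0 0>; <1 0 1>; <1 1 0>; <1 1 1>; <2 0 0>; <2 0 1>; <2 1 0>; <2 1 1>
TSO (12): <0 0 0>; <0 0 1>; <0 1 0>; <0 1 1>; <1 0 0>; <1 0 1>; <1 1 0>; <1 1 1>; <2 0 0>; <2 0 1>; <2 1 0>; <2 1 1>
PSO (12): <0 0 0>; <0 0 1>; <0 1 0>; <0 1 1>; <1 0 0>; <1 0 1>; <1 1 0>; <1 1 1>; <2 0 0>; <2 0 1>; <2 1 0>; <2 1 1>
target <0 0 1> ∈ {TSO,PSO}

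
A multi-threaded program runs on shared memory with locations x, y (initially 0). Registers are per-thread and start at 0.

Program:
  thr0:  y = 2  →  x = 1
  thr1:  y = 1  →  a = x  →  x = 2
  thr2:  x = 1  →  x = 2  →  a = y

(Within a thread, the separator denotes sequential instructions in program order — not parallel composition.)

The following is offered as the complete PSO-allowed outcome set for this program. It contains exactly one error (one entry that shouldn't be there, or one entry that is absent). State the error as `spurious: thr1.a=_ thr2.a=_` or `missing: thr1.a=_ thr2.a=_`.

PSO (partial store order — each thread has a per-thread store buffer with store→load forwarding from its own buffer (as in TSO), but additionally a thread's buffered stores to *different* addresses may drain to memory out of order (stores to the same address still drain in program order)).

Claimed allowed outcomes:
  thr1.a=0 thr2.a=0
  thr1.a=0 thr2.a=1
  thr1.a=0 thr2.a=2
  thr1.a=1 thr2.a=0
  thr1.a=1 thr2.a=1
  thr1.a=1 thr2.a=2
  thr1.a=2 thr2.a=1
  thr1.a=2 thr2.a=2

missing: thr1.a=2 thr2.a=0

outcome vector order: (thr1.a,thr2.a)
PSO (9): <0 0> <0 1> <0 2> <1 0> <1 1> <1 2> <2 0> <2 1> <2 2>
PSO∖claimed = {<2 0>}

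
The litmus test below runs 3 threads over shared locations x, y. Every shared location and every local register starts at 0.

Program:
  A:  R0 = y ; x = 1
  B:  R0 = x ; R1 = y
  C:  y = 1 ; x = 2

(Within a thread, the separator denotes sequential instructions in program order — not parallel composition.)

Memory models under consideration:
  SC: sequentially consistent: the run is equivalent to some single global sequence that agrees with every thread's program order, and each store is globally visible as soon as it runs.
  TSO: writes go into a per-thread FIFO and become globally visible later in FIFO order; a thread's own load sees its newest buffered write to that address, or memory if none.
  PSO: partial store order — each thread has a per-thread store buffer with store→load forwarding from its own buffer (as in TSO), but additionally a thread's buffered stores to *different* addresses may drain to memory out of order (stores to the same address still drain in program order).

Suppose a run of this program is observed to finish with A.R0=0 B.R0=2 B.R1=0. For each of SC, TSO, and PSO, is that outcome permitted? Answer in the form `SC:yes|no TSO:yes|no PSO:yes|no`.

outcome vector order: (A.R0,B.R0,B.R1)
under SC → <0 0 0> <0 0 1> <0 1 0> <0 1 1> <0 2 1> <1 0 0> <1 0 1> <1 1 1> <1 2 1>
under TSO → <0 0 0> <0 0 1> <0 1 0> <0 1 1> <0 2 1> <1 0 0> <1 0 1> <1 1 1> <1 2 1>
under PSO → <0 0 0> <0 0 1> <0 1 0> <0 1 1> <0 2 0> <0 2 1> <1 0 0> <1 0 1> <1 1 1> <1 2 0> <1 2 1>
target <0 2 0> ∈ {PSO}

SC:no TSO:no PSO:yes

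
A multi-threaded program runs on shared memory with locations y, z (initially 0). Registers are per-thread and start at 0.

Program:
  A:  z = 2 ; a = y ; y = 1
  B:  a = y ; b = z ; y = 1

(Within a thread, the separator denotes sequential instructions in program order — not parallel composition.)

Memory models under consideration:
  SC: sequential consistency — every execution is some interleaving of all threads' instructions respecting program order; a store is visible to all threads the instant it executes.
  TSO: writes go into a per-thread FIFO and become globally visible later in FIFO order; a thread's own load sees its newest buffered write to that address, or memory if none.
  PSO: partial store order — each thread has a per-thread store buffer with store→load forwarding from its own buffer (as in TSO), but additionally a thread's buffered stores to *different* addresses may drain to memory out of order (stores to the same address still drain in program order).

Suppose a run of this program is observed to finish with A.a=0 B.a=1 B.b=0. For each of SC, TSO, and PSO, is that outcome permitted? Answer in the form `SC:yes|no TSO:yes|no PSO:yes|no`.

SC:no TSO:no PSO:yes

outcome vector order: (A.a,B.a,B.b)
[SC] allowed = {0/0/0 0/0/2 0/1/2 1/0/0 1/0/2}
[TSO] allowed = {0/0/0 0/0/2 0/1/2 1/0/0 1/0/2}
[PSO] allowed = {0/0/0 0/0/2 0/1/0 0/1/2 1/0/0 1/0/2}
target 0/1/0 ∈ {PSO}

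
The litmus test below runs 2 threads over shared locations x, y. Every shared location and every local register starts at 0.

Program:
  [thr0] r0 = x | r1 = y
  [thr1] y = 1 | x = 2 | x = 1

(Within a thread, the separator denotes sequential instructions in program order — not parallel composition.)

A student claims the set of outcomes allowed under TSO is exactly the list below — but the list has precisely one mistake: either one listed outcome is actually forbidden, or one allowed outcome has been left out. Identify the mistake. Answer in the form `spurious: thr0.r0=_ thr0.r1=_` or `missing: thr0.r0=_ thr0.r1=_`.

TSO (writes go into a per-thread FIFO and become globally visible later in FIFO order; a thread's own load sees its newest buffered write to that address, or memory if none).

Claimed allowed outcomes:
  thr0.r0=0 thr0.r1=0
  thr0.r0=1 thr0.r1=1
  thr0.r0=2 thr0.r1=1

outcome vector order: (thr0.r0,thr0.r1)
[TSO] allowed = {<0 0>, <0 1>, <1 1>, <2 1>}
TSO∖claimed = {<0 1>}

missing: thr0.r0=0 thr0.r1=1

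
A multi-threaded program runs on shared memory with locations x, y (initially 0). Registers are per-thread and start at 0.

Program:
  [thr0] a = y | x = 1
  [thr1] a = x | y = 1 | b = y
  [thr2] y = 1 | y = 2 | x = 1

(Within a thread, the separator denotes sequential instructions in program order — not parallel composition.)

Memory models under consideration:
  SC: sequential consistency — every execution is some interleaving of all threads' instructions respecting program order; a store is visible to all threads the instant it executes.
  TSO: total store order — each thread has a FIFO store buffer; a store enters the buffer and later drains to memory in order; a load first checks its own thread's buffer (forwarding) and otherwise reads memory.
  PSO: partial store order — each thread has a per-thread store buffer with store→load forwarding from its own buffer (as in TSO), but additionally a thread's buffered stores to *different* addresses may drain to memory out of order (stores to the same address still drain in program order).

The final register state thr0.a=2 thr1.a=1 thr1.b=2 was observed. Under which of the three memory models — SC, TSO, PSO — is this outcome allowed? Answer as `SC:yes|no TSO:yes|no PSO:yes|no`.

outcome vector order: (thr0.a,thr1.a,thr1.b)
[SC] allowed = {(0,0,1); (0,0,2); (0,1,1); (0,1,2); (1,0,1); (1,0,2); (1,1,1); (1,1,2); (2,0,1); (2,0,2); (2,1,1)}
[TSO] allowed = {(0,0,1); (0,0,2); (0,1,1); (0,1,2); (1,0,1); (1,0,2); (1,1,1); (1,1,2); (2,0,1); (2,0,2); (2,1,1)}
[PSO] allowed = {(0,0,1); (0,0,2); (0,1,1); (0,1,2); (1,0,1); (1,0,2); (1,1,1); (1,1,2); (2,0,1); (2,0,2); (2,1,1); (2,1,2)}
target (2,1,2) ∈ {PSO}

SC:no TSO:no PSO:yes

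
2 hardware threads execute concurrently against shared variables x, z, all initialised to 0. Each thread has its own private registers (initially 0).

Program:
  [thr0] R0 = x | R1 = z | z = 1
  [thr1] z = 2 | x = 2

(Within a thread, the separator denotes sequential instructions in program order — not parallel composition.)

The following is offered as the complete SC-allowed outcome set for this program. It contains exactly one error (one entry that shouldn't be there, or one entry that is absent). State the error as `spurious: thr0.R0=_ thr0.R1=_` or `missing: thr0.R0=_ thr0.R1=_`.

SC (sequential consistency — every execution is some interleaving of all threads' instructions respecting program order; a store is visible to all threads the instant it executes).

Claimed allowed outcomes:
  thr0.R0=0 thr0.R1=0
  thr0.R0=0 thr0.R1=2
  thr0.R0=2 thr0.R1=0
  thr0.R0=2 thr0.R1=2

outcome vector order: (thr0.R0,thr0.R1)
under SC → <0 0>, <0 2>, <2 2>
claimed∖SC = {<2 0>}

spurious: thr0.R0=2 thr0.R1=0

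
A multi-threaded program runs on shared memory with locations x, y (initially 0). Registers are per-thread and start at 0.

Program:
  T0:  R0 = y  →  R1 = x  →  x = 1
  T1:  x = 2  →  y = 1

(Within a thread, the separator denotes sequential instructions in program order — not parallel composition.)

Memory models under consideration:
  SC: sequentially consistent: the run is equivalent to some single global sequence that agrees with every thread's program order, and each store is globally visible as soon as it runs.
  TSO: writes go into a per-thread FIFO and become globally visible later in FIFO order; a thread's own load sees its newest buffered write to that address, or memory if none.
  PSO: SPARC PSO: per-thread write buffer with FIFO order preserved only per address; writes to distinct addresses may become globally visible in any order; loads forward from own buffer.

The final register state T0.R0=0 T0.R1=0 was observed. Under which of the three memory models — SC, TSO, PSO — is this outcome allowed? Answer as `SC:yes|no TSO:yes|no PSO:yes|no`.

outcome vector order: (T0.R0,T0.R1)
SC: 3 outcomes — {(0,0) (0,2) (1,2)}
TSO: 3 outcomes — {(0,0) (0,2) (1,2)}
PSO: 4 outcomes — {(0,0) (0,2) (1,0) (1,2)}
target (0,0) ∈ {SC,TSO,PSO}

SC:yes TSO:yes PSO:yes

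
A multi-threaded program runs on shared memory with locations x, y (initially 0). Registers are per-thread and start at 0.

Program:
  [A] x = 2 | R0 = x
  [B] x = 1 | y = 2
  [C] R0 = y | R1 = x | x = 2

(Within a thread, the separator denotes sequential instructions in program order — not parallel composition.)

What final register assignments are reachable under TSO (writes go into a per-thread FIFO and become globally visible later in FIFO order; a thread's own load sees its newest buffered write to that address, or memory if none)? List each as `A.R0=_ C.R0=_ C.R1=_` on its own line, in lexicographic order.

A.R0=1 C.R0=0 C.R1=0
A.R0=1 C.R0=0 C.R1=1
A.R0=1 C.R0=0 C.R1=2
A.R0=1 C.R0=2 C.R1=1
A.R0=2 C.R0=0 C.R1=0
A.R0=2 C.R0=0 C.R1=1
A.R0=2 C.R0=0 C.R1=2
A.R0=2 C.R0=2 C.R1=1
A.R0=2 C.R0=2 C.R1=2

outcome vector order: (A.R0,C.R0,C.R1)
|TSO outcomes| = 9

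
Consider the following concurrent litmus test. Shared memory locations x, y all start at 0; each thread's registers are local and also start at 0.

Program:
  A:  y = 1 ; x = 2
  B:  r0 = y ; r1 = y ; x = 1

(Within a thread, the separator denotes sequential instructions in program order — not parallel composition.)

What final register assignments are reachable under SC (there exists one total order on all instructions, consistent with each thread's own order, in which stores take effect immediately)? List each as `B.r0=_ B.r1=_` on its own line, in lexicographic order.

B.r0=0 B.r1=0
B.r0=0 B.r1=1
B.r0=1 B.r1=1

outcome vector order: (B.r0,B.r1)
|SC outcomes| = 3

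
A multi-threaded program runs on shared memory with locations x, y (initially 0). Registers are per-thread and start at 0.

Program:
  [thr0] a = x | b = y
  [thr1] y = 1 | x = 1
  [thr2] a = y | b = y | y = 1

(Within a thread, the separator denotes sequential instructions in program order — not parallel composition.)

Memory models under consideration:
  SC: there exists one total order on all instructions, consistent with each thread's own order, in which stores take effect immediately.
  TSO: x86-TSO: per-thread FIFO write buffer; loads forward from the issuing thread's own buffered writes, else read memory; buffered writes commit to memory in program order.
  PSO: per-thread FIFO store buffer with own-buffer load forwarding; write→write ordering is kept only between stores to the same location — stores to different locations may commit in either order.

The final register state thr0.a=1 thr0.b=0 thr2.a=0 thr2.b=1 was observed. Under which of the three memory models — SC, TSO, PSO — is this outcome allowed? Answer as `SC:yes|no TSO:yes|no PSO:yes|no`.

outcome vector order: (thr0.a,thr0.b,thr2.a,thr2.b)
[SC] allowed = {0000; 0001; 0011; 0100; 0101; 0111; 1100; 1101; 1111}
[TSO] allowed = {0000; 0001; 0011; 0100; 0101; 0111; 1100; 1101; 1111}
[PSO] allowed = {0000; 0001; 0011; 0100; 0101; 0111; 1000; 1001; 1011; 1100; 1101; 1111}
target 1001 ∈ {PSO}

SC:no TSO:no PSO:yes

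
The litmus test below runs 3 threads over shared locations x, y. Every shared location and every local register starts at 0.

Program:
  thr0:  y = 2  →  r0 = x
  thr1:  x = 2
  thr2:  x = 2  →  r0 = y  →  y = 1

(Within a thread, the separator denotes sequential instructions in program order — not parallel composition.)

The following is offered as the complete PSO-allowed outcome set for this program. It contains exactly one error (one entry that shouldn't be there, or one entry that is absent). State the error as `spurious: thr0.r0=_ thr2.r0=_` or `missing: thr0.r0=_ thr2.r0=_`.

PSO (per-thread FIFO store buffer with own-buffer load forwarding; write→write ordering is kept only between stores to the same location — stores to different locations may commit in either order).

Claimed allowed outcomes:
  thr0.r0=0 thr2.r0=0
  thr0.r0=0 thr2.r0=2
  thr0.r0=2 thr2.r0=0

outcome vector order: (thr0.r0,thr2.r0)
PSO (4): (0,0), (0,2), (2,0), (2,2)
PSO∖claimed = {(2,2)}

missing: thr0.r0=2 thr2.r0=2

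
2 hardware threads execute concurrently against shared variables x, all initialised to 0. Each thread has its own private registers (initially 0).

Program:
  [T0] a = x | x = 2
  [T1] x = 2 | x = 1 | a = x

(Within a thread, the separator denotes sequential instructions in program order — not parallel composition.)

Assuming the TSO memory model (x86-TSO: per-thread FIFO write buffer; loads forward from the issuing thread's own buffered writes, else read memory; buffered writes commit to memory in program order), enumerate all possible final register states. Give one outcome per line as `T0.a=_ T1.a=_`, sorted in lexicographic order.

outcome vector order: (T0.a,T1.a)
|TSO outcomes| = 6

T0.a=0 T1.a=1
T0.a=0 T1.a=2
T0.a=1 T1.a=1
T0.a=1 T1.a=2
T0.a=2 T1.a=1
T0.a=2 T1.a=2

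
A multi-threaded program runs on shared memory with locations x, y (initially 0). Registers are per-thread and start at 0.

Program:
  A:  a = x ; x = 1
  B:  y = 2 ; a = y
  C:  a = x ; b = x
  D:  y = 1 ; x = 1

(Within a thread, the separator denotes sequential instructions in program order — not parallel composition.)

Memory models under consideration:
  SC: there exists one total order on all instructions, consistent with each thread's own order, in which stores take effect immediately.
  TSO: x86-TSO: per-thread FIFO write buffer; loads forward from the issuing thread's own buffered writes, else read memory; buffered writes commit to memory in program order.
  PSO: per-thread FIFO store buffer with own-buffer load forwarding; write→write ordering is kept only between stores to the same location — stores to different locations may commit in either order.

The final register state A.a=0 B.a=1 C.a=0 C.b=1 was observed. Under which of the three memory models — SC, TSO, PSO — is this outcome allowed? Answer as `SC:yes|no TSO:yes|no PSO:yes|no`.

SC:yes TSO:yes PSO:yes

outcome vector order: (A.a,B.a,C.a,C.b)
SC (12): <0 1 0 0>; <0 1 0 1>; <0 1 1 1>; <0 2 0 0>; <0 2 0 1>; <0 2 1 1>; <1 1 0 0>; <1 1 0 1>; <1 1 1 1>; <1 2 0 0>; <1 2 0 1>; <1 2 1 1>
TSO (12): <0 1 0 0>; <0 1 0 1>; <0 1 1 1>; <0 2 0 0>; <0 2 0 1>; <0 2 1 1>; <1 1 0 0>; <1 1 0 1>; <1 1 1 1>; <1 2 0 0>; <1 2 0 1>; <1 2 1 1>
PSO (12): <0 1 0 0>; <0 1 0 1>; <0 1 1 1>; <0 2 0 0>; <0 2 0 1>; <0 2 1 1>; <1 1 0 0>; <1 1 0 1>; <1 1 1 1>; <1 2 0 0>; <1 2 0 1>; <1 2 1 1>
target <0 1 0 1> ∈ {SC,TSO,PSO}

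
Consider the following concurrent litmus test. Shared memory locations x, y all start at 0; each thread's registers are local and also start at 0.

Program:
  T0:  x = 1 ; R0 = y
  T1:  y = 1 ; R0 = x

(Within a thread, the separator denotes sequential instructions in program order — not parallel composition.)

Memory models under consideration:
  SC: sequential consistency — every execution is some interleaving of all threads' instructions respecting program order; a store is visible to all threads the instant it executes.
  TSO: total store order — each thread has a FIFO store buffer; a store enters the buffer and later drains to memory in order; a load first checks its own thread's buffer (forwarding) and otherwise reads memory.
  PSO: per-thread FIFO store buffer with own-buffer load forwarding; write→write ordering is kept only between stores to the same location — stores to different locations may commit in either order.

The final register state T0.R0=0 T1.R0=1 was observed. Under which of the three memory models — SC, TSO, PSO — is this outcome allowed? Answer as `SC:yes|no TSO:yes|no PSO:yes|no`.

outcome vector order: (T0.R0,T1.R0)
[SC] allowed = {<0 1>; <1 0>; <1 1>}
[TSO] allowed = {<0 0>; <0 1>; <1 0>; <1 1>}
[PSO] allowed = {<0 0>; <0 1>; <1 0>; <1 1>}
target <0 1> ∈ {SC,TSO,PSO}

SC:yes TSO:yes PSO:yes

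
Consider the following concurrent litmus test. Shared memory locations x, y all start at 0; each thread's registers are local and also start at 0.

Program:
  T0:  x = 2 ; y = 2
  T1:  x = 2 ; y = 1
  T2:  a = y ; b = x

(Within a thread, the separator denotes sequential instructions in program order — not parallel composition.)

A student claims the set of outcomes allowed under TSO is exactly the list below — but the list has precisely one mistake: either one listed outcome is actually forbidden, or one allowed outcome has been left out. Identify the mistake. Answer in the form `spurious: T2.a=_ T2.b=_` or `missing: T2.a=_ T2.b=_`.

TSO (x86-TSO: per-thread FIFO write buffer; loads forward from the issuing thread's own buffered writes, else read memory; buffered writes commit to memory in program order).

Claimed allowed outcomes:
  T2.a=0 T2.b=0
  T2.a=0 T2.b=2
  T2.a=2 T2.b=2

missing: T2.a=1 T2.b=2

outcome vector order: (T2.a,T2.b)
under TSO → <0 0>; <0 2>; <1 2>; <2 2>
TSO∖claimed = {<1 2>}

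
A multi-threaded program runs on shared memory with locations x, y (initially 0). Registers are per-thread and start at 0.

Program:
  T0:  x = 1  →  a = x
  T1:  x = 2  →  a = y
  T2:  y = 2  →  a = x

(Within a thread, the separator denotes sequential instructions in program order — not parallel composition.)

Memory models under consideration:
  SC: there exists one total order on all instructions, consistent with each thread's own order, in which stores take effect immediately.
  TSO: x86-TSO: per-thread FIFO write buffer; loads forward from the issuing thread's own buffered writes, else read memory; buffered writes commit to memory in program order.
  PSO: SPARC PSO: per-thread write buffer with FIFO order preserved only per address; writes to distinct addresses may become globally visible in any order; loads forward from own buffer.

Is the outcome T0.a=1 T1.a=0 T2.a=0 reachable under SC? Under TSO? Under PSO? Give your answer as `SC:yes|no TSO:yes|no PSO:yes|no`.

outcome vector order: (T0.a,T1.a,T2.a)
SC: 9 outcomes — {1/0/1, 1/0/2, 1/2/0, 1/2/1, 1/2/2, 2/0/2, 2/2/0, 2/2/1, 2/2/2}
TSO: 12 outcomes — {1/0/0, 1/0/1, 1/0/2, 1/2/0, 1/2/1, 1/2/2, 2/0/0, 2/0/1, 2/0/2, 2/2/0, 2/2/1, 2/2/2}
PSO: 12 outcomes — {1/0/0, 1/0/1, 1/0/2, 1/2/0, 1/2/1, 1/2/2, 2/0/0, 2/0/1, 2/0/2, 2/2/0, 2/2/1, 2/2/2}
target 1/0/0 ∈ {TSO,PSO}

SC:no TSO:yes PSO:yes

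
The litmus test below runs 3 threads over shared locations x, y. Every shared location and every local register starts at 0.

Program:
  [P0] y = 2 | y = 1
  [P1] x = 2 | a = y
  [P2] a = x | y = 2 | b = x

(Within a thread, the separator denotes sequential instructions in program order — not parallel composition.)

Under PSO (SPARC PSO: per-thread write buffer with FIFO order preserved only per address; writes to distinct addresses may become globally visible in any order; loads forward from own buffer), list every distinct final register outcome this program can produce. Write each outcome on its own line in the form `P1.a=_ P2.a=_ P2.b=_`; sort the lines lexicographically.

P1.a=0 P2.a=0 P2.b=0
P1.a=0 P2.a=0 P2.b=2
P1.a=0 P2.a=2 P2.b=2
P1.a=1 P2.a=0 P2.b=0
P1.a=1 P2.a=0 P2.b=2
P1.a=1 P2.a=2 P2.b=2
P1.a=2 P2.a=0 P2.b=0
P1.a=2 P2.a=0 P2.b=2
P1.a=2 P2.a=2 P2.b=2

outcome vector order: (P1.a,P2.a,P2.b)
|PSO outcomes| = 9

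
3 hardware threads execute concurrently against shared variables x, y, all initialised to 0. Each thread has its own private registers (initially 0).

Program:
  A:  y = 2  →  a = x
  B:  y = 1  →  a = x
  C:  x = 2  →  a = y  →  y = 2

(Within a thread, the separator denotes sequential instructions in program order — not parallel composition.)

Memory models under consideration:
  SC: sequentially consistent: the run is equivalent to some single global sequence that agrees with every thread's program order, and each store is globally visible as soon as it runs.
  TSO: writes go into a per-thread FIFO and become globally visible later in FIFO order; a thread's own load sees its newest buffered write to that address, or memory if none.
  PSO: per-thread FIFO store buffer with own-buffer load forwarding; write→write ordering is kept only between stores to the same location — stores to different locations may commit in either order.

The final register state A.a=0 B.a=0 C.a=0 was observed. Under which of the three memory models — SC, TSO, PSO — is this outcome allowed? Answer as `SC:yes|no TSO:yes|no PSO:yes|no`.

outcome vector order: (A.a,B.a,C.a)
SC: 9 outcomes — {0/0/1, 0/0/2, 0/2/1, 0/2/2, 2/0/1, 2/0/2, 2/2/0, 2/2/1, 2/2/2}
TSO: 12 outcomes — {0/0/0, 0/0/1, 0/0/2, 0/2/0, 0/2/1, 0/2/2, 2/0/0, 2/0/1, 2/0/2, 2/2/0, 2/2/1, 2/2/2}
PSO: 12 outcomes — {0/0/0, 0/0/1, 0/0/2, 0/2/0, 0/2/1, 0/2/2, 2/0/0, 2/0/1, 2/0/2, 2/2/0, 2/2/1, 2/2/2}
target 0/0/0 ∈ {TSO,PSO}

SC:no TSO:yes PSO:yes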